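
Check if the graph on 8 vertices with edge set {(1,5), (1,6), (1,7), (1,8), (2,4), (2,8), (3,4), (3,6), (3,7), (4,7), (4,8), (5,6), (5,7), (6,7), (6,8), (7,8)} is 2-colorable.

Step 1: Attempt 2-coloring using BFS:
  Start at vertex 1, assign color 0
  Color vertex 5 with color 1 (neighbor of 1)
  Color vertex 6 with color 1 (neighbor of 1)
  Color vertex 7 with color 1 (neighbor of 1)
  Color vertex 8 with color 1 (neighbor of 1)

Step 2: Conflict found! Vertices 5 and 6 are adjacent but have the same color.
This means the graph contains an odd cycle.

The graph is NOT bipartite.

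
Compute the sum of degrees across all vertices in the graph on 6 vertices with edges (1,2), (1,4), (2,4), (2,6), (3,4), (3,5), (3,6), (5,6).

Step 1: Count edges incident to each vertex:
  deg(1) = 2 (neighbors: 2, 4)
  deg(2) = 3 (neighbors: 1, 4, 6)
  deg(3) = 3 (neighbors: 4, 5, 6)
  deg(4) = 3 (neighbors: 1, 2, 3)
  deg(5) = 2 (neighbors: 3, 6)
  deg(6) = 3 (neighbors: 2, 3, 5)

Step 2: Sum all degrees:
  2 + 3 + 3 + 3 + 2 + 3 = 16

Verification: sum of degrees = 2 * |E| = 2 * 8 = 16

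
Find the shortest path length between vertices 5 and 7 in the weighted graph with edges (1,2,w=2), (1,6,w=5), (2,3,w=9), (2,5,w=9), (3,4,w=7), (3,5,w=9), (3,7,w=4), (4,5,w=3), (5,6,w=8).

Step 1: Build adjacency list with weights:
  1: 2(w=2), 6(w=5)
  2: 1(w=2), 3(w=9), 5(w=9)
  3: 2(w=9), 4(w=7), 5(w=9), 7(w=4)
  4: 3(w=7), 5(w=3)
  5: 2(w=9), 3(w=9), 4(w=3), 6(w=8)
  6: 1(w=5), 5(w=8)
  7: 3(w=4)

Step 2: Apply Dijkstra's algorithm from vertex 5:
  Visit vertex 5 (distance=0)
    Update dist[2] = 9
    Update dist[3] = 9
    Update dist[4] = 3
    Update dist[6] = 8
  Visit vertex 4 (distance=3)
  Visit vertex 6 (distance=8)
    Update dist[1] = 13
  Visit vertex 2 (distance=9)
    Update dist[1] = 11
  Visit vertex 3 (distance=9)
    Update dist[7] = 13
  Visit vertex 1 (distance=11)
  Visit vertex 7 (distance=13)

Step 3: Shortest path: 5 -> 3 -> 7
Total weight: 9 + 4 = 13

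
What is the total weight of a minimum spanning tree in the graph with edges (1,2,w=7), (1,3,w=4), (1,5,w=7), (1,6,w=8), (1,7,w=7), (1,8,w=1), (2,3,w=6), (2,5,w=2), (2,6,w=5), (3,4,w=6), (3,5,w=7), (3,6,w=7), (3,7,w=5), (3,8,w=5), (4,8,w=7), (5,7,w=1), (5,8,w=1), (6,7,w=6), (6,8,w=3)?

Apply Kruskal's algorithm (sort edges by weight, add if no cycle):

Sorted edges by weight:
  (1,8) w=1
  (5,7) w=1
  (5,8) w=1
  (2,5) w=2
  (6,8) w=3
  (1,3) w=4
  (2,6) w=5
  (3,7) w=5
  (3,8) w=5
  (2,3) w=6
  (3,4) w=6
  (6,7) w=6
  (1,5) w=7
  (1,2) w=7
  (1,7) w=7
  (3,6) w=7
  (3,5) w=7
  (4,8) w=7
  (1,6) w=8

Add edge (1,8) w=1 -- no cycle. Running total: 1
Add edge (5,7) w=1 -- no cycle. Running total: 2
Add edge (5,8) w=1 -- no cycle. Running total: 3
Add edge (2,5) w=2 -- no cycle. Running total: 5
Add edge (6,8) w=3 -- no cycle. Running total: 8
Add edge (1,3) w=4 -- no cycle. Running total: 12
Skip edge (2,6) w=5 -- would create cycle
Skip edge (3,7) w=5 -- would create cycle
Skip edge (3,8) w=5 -- would create cycle
Skip edge (2,3) w=6 -- would create cycle
Add edge (3,4) w=6 -- no cycle. Running total: 18

MST edges: (1,8,w=1), (5,7,w=1), (5,8,w=1), (2,5,w=2), (6,8,w=3), (1,3,w=4), (3,4,w=6)
Total MST weight: 1 + 1 + 1 + 2 + 3 + 4 + 6 = 18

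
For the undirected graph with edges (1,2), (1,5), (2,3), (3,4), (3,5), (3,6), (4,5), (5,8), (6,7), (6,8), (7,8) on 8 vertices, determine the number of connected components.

Step 1: Build adjacency list from edges:
  1: 2, 5
  2: 1, 3
  3: 2, 4, 5, 6
  4: 3, 5
  5: 1, 3, 4, 8
  6: 3, 7, 8
  7: 6, 8
  8: 5, 6, 7

Step 2: Run BFS/DFS from vertex 1:
  Visited: {1, 2, 5, 3, 4, 8, 6, 7}
  Reached 8 of 8 vertices

Step 3: All 8 vertices reached from vertex 1, so the graph is connected.
Number of connected components: 1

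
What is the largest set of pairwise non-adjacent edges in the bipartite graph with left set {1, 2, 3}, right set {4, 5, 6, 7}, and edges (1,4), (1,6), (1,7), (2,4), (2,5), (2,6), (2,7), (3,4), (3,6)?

Step 1: List the neighbors of each left vertex:
  1: 4, 6, 7
  2: 4, 5, 6, 7
  3: 4, 6

Step 2: Greedily match left vertices, then look for augmenting paths:
  Match 1 -- 4
  Match 2 -- 5
  Match 3 -- 6
  No augmenting path remains.

Step 3: Verify this is maximum:
  Matching size 3 = min(|L|, |R|) = min(3, 4), which is an upper bound, so this matching is maximum.

Maximum matching: {(1,4), (2,5), (3,6)}
Size: 3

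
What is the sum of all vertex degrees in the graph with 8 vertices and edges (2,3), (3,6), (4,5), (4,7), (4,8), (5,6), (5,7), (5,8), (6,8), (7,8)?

Step 1: Count edges incident to each vertex:
  deg(1) = 0 (neighbors: none)
  deg(2) = 1 (neighbors: 3)
  deg(3) = 2 (neighbors: 2, 6)
  deg(4) = 3 (neighbors: 5, 7, 8)
  deg(5) = 4 (neighbors: 4, 6, 7, 8)
  deg(6) = 3 (neighbors: 3, 5, 8)
  deg(7) = 3 (neighbors: 4, 5, 8)
  deg(8) = 4 (neighbors: 4, 5, 6, 7)

Step 2: Sum all degrees:
  0 + 1 + 2 + 3 + 4 + 3 + 3 + 4 = 20

Verification: sum of degrees = 2 * |E| = 2 * 10 = 20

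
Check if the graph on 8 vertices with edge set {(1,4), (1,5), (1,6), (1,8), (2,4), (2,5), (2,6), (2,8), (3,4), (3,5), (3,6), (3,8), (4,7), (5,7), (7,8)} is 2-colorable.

Step 1: Attempt 2-coloring using BFS:
  Start at vertex 1, assign color 0
  Color vertex 4 with color 1 (neighbor of 1)
  Color vertex 5 with color 1 (neighbor of 1)
  Color vertex 6 with color 1 (neighbor of 1)
  Color vertex 8 with color 1 (neighbor of 1)
  Color vertex 2 with color 0 (neighbor of 4)
  Color vertex 3 with color 0 (neighbor of 4)
  Color vertex 7 with color 0 (neighbor of 4)

Step 2: 2-coloring succeeded. No conflicts found.
  Set A (color 0): {1, 2, 3, 7}
  Set B (color 1): {4, 5, 6, 8}

The graph is bipartite with partition {1, 2, 3, 7}, {4, 5, 6, 8}.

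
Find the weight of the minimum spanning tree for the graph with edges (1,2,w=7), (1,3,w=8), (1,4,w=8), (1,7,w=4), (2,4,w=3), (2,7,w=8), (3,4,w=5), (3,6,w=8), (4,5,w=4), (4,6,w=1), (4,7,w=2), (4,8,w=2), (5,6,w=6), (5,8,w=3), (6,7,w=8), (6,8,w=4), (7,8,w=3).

Apply Kruskal's algorithm (sort edges by weight, add if no cycle):

Sorted edges by weight:
  (4,6) w=1
  (4,8) w=2
  (4,7) w=2
  (2,4) w=3
  (5,8) w=3
  (7,8) w=3
  (1,7) w=4
  (4,5) w=4
  (6,8) w=4
  (3,4) w=5
  (5,6) w=6
  (1,2) w=7
  (1,4) w=8
  (1,3) w=8
  (2,7) w=8
  (3,6) w=8
  (6,7) w=8

Add edge (4,6) w=1 -- no cycle. Running total: 1
Add edge (4,8) w=2 -- no cycle. Running total: 3
Add edge (4,7) w=2 -- no cycle. Running total: 5
Add edge (2,4) w=3 -- no cycle. Running total: 8
Add edge (5,8) w=3 -- no cycle. Running total: 11
Skip edge (7,8) w=3 -- would create cycle
Add edge (1,7) w=4 -- no cycle. Running total: 15
Skip edge (4,5) w=4 -- would create cycle
Skip edge (6,8) w=4 -- would create cycle
Add edge (3,4) w=5 -- no cycle. Running total: 20

MST edges: (4,6,w=1), (4,8,w=2), (4,7,w=2), (2,4,w=3), (5,8,w=3), (1,7,w=4), (3,4,w=5)
Total MST weight: 1 + 2 + 2 + 3 + 3 + 4 + 5 = 20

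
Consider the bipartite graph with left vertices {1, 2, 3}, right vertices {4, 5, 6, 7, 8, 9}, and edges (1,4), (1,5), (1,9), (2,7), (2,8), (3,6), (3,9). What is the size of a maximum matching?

Step 1: List the neighbors of each left vertex:
  1: 4, 5, 9
  2: 7, 8
  3: 6, 9

Step 2: Greedily match left vertices, then look for augmenting paths:
  Match 1 -- 4
  Match 2 -- 7
  Match 3 -- 6
  No augmenting path remains.

Step 3: Verify this is maximum:
  Matching size 3 = min(|L|, |R|) = min(3, 6), which is an upper bound, so this matching is maximum.

Maximum matching: {(1,4), (2,7), (3,6)}
Size: 3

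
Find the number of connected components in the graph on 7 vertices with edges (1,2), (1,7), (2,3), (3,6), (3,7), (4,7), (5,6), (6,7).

Step 1: Build adjacency list from edges:
  1: 2, 7
  2: 1, 3
  3: 2, 6, 7
  4: 7
  5: 6
  6: 3, 5, 7
  7: 1, 3, 4, 6

Step 2: Run BFS/DFS from vertex 1:
  Visited: {1, 2, 7, 3, 4, 6, 5}
  Reached 7 of 7 vertices

Step 3: All 7 vertices reached from vertex 1, so the graph is connected.
Number of connected components: 1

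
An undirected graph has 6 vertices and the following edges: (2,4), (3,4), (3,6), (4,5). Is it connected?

Step 1: Build adjacency list from edges:
  1: (none)
  2: 4
  3: 4, 6
  4: 2, 3, 5
  5: 4
  6: 3

Step 2: Run BFS/DFS from vertex 1:
  Visited: {1}
  Reached 1 of 6 vertices

Step 3: Only 1 of 6 vertices reached. Graph is disconnected.
Connected components: {1}, {2, 3, 4, 5, 6}
Answer: No, the graph is not connected (2 components).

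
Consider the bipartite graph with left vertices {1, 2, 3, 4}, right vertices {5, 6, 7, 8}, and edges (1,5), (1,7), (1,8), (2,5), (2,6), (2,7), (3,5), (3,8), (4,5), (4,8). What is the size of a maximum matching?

Step 1: List the neighbors of each left vertex:
  1: 5, 7, 8
  2: 5, 6, 7
  3: 5, 8
  4: 5, 8

Step 2: Greedily match left vertices, then look for augmenting paths:
  Match 1 -- 7
  Match 2 -- 6
  Match 3 -- 8
  Match 4 -- 5
  No augmenting path remains.

Step 3: Verify this is maximum:
  Matching size 4 = min(|L|, |R|) = min(4, 4), which is an upper bound, so this matching is maximum.

Maximum matching: {(1,7), (2,6), (3,8), (4,5)}
Size: 4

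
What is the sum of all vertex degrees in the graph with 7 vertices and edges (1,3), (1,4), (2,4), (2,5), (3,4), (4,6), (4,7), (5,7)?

Step 1: Count edges incident to each vertex:
  deg(1) = 2 (neighbors: 3, 4)
  deg(2) = 2 (neighbors: 4, 5)
  deg(3) = 2 (neighbors: 1, 4)
  deg(4) = 5 (neighbors: 1, 2, 3, 6, 7)
  deg(5) = 2 (neighbors: 2, 7)
  deg(6) = 1 (neighbors: 4)
  deg(7) = 2 (neighbors: 4, 5)

Step 2: Sum all degrees:
  2 + 2 + 2 + 5 + 2 + 1 + 2 = 16

Verification: sum of degrees = 2 * |E| = 2 * 8 = 16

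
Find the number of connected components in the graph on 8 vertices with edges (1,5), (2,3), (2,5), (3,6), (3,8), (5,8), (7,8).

Step 1: Build adjacency list from edges:
  1: 5
  2: 3, 5
  3: 2, 6, 8
  4: (none)
  5: 1, 2, 8
  6: 3
  7: 8
  8: 3, 5, 7

Step 2: Run BFS/DFS from vertex 1:
  Visited: {1, 5, 2, 8, 3, 7, 6}
  Reached 7 of 8 vertices

Step 3: Only 7 of 8 vertices reached. Graph is disconnected.
Connected components: {1, 2, 3, 5, 6, 7, 8}, {4}
Number of connected components: 2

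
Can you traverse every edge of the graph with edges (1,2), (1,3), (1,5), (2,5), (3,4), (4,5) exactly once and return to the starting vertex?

Step 1: Find the degree of each vertex:
  deg(1) = 3
  deg(2) = 2
  deg(3) = 2
  deg(4) = 2
  deg(5) = 3

Step 2: Count vertices with odd degree:
  Odd-degree vertices: 1, 5 (2 total)

Step 3: Apply Euler's theorem:
  - Eulerian circuit exists iff graph is connected and all vertices have even degree
  - Eulerian path exists iff graph is connected and has 0 or 2 odd-degree vertices

Graph is connected with exactly 2 odd-degree vertices (1, 5).
Eulerian path exists (starting and ending at the odd-degree vertices), but no Eulerian circuit.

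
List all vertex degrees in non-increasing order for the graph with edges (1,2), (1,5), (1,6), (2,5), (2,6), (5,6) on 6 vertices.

Step 1: Count edges incident to each vertex:
  deg(1) = 3 (neighbors: 2, 5, 6)
  deg(2) = 3 (neighbors: 1, 5, 6)
  deg(3) = 0 (neighbors: none)
  deg(4) = 0 (neighbors: none)
  deg(5) = 3 (neighbors: 1, 2, 6)
  deg(6) = 3 (neighbors: 1, 2, 5)

Step 2: Sort degrees in non-increasing order:
  Degrees: [3, 3, 0, 0, 3, 3] -> sorted: [3, 3, 3, 3, 0, 0]

Degree sequence: [3, 3, 3, 3, 0, 0]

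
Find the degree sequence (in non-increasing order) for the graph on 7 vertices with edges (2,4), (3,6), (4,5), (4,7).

Step 1: Count edges incident to each vertex:
  deg(1) = 0 (neighbors: none)
  deg(2) = 1 (neighbors: 4)
  deg(3) = 1 (neighbors: 6)
  deg(4) = 3 (neighbors: 2, 5, 7)
  deg(5) = 1 (neighbors: 4)
  deg(6) = 1 (neighbors: 3)
  deg(7) = 1 (neighbors: 4)

Step 2: Sort degrees in non-increasing order:
  Degrees: [0, 1, 1, 3, 1, 1, 1] -> sorted: [3, 1, 1, 1, 1, 1, 0]

Degree sequence: [3, 1, 1, 1, 1, 1, 0]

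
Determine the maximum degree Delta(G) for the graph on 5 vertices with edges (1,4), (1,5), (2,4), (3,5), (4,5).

Step 1: Count edges incident to each vertex:
  deg(1) = 2 (neighbors: 4, 5)
  deg(2) = 1 (neighbors: 4)
  deg(3) = 1 (neighbors: 5)
  deg(4) = 3 (neighbors: 1, 2, 5)
  deg(5) = 3 (neighbors: 1, 3, 4)

Step 2: Find maximum:
  max(2, 1, 1, 3, 3) = 3 (vertex 4)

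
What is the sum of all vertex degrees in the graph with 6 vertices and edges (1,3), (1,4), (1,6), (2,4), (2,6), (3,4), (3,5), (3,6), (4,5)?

Step 1: Count edges incident to each vertex:
  deg(1) = 3 (neighbors: 3, 4, 6)
  deg(2) = 2 (neighbors: 4, 6)
  deg(3) = 4 (neighbors: 1, 4, 5, 6)
  deg(4) = 4 (neighbors: 1, 2, 3, 5)
  deg(5) = 2 (neighbors: 3, 4)
  deg(6) = 3 (neighbors: 1, 2, 3)

Step 2: Sum all degrees:
  3 + 2 + 4 + 4 + 2 + 3 = 18

Verification: sum of degrees = 2 * |E| = 2 * 9 = 18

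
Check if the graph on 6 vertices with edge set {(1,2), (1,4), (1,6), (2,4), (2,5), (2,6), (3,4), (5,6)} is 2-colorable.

Step 1: Attempt 2-coloring using BFS:
  Start at vertex 1, assign color 0
  Color vertex 2 with color 1 (neighbor of 1)
  Color vertex 4 with color 1 (neighbor of 1)
  Color vertex 6 with color 1 (neighbor of 1)

Step 2: Conflict found! Vertices 2 and 4 are adjacent but have the same color.
This means the graph contains an odd cycle.

The graph is NOT bipartite.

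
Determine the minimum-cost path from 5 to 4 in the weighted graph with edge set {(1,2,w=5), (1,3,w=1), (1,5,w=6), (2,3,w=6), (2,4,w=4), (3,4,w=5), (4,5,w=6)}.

Step 1: Build adjacency list with weights:
  1: 2(w=5), 3(w=1), 5(w=6)
  2: 1(w=5), 3(w=6), 4(w=4)
  3: 1(w=1), 2(w=6), 4(w=5)
  4: 2(w=4), 3(w=5), 5(w=6)
  5: 1(w=6), 4(w=6)

Step 2: Apply Dijkstra's algorithm from vertex 5:
  Visit vertex 5 (distance=0)
    Update dist[1] = 6
    Update dist[4] = 6
  Visit vertex 1 (distance=6)
    Update dist[2] = 11
    Update dist[3] = 7
  Visit vertex 4 (distance=6)
    Update dist[2] = 10

Step 3: Shortest path: 5 -> 4
Total weight: 6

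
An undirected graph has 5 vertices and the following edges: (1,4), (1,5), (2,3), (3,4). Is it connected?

Step 1: Build adjacency list from edges:
  1: 4, 5
  2: 3
  3: 2, 4
  4: 1, 3
  5: 1

Step 2: Run BFS/DFS from vertex 1:
  Visited: {1, 4, 5, 3, 2}
  Reached 5 of 5 vertices

Step 3: All 5 vertices reached from vertex 1, so the graph is connected.
Answer: Yes, the graph is connected.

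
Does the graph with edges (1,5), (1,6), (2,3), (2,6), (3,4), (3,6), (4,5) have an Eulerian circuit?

Step 1: Find the degree of each vertex:
  deg(1) = 2
  deg(2) = 2
  deg(3) = 3
  deg(4) = 2
  deg(5) = 2
  deg(6) = 3

Step 2: Count vertices with odd degree:
  Odd-degree vertices: 3, 6 (2 total)

Step 3: Apply Euler's theorem:
  - Eulerian circuit exists iff graph is connected and all vertices have even degree
  - Eulerian path exists iff graph is connected and has 0 or 2 odd-degree vertices

Graph is connected with exactly 2 odd-degree vertices (3, 6).
Eulerian path exists (starting and ending at the odd-degree vertices), but no Eulerian circuit.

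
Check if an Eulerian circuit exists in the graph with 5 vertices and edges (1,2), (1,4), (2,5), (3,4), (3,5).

Step 1: Find the degree of each vertex:
  deg(1) = 2
  deg(2) = 2
  deg(3) = 2
  deg(4) = 2
  deg(5) = 2

Step 2: Count vertices with odd degree:
  All vertices have even degree (0 odd-degree vertices)

Step 3: Apply Euler's theorem:
  - Eulerian circuit exists iff graph is connected and all vertices have even degree
  - Eulerian path exists iff graph is connected and has 0 or 2 odd-degree vertices

Graph is connected with 0 odd-degree vertices.
Both Eulerian circuit and Eulerian path exist.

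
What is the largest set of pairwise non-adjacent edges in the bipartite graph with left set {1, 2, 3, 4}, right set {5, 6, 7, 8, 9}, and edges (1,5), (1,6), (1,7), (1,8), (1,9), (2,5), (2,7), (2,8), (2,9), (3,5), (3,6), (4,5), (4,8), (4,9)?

Step 1: List the neighbors of each left vertex:
  1: 5, 6, 7, 8, 9
  2: 5, 7, 8, 9
  3: 5, 6
  4: 5, 8, 9

Step 2: Greedily match left vertices, then look for augmenting paths:
  Match 1 -- 5
  Match 2 -- 7
  Match 3 -- 6
  Match 4 -- 8
  No augmenting path remains.

Step 3: Verify this is maximum:
  Matching size 4 = min(|L|, |R|) = min(4, 5), which is an upper bound, so this matching is maximum.

Maximum matching: {(1,5), (2,7), (3,6), (4,8)}
Size: 4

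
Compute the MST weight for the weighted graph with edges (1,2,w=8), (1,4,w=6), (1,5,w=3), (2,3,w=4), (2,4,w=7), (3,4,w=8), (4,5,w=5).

Apply Kruskal's algorithm (sort edges by weight, add if no cycle):

Sorted edges by weight:
  (1,5) w=3
  (2,3) w=4
  (4,5) w=5
  (1,4) w=6
  (2,4) w=7
  (1,2) w=8
  (3,4) w=8

Add edge (1,5) w=3 -- no cycle. Running total: 3
Add edge (2,3) w=4 -- no cycle. Running total: 7
Add edge (4,5) w=5 -- no cycle. Running total: 12
Skip edge (1,4) w=6 -- would create cycle
Add edge (2,4) w=7 -- no cycle. Running total: 19

MST edges: (1,5,w=3), (2,3,w=4), (4,5,w=5), (2,4,w=7)
Total MST weight: 3 + 4 + 5 + 7 = 19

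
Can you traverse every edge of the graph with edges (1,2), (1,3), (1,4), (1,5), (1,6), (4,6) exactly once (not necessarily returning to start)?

Step 1: Find the degree of each vertex:
  deg(1) = 5
  deg(2) = 1
  deg(3) = 1
  deg(4) = 2
  deg(5) = 1
  deg(6) = 2

Step 2: Count vertices with odd degree:
  Odd-degree vertices: 1, 2, 3, 5 (4 total)

Step 3: Apply Euler's theorem:
  - Eulerian circuit exists iff graph is connected and all vertices have even degree
  - Eulerian path exists iff graph is connected and has 0 or 2 odd-degree vertices

Graph has 4 odd-degree vertices (need 0 or 2).
Neither Eulerian path nor Eulerian circuit exists.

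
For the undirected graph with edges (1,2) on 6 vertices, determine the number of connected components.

Step 1: Build adjacency list from edges:
  1: 2
  2: 1
  3: (none)
  4: (none)
  5: (none)
  6: (none)

Step 2: Run BFS/DFS from vertex 1:
  Visited: {1, 2}
  Reached 2 of 6 vertices

Step 3: Only 2 of 6 vertices reached. Graph is disconnected.
Connected components: {1, 2}, {3}, {4}, {5}, {6}
Number of connected components: 5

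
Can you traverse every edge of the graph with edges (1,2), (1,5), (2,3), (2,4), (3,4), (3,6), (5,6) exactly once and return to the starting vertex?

Step 1: Find the degree of each vertex:
  deg(1) = 2
  deg(2) = 3
  deg(3) = 3
  deg(4) = 2
  deg(5) = 2
  deg(6) = 2

Step 2: Count vertices with odd degree:
  Odd-degree vertices: 2, 3 (2 total)

Step 3: Apply Euler's theorem:
  - Eulerian circuit exists iff graph is connected and all vertices have even degree
  - Eulerian path exists iff graph is connected and has 0 or 2 odd-degree vertices

Graph is connected with exactly 2 odd-degree vertices (2, 3).
Eulerian path exists (starting and ending at the odd-degree vertices), but no Eulerian circuit.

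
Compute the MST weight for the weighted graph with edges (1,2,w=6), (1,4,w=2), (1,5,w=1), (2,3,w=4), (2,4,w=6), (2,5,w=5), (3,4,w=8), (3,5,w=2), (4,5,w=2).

Apply Kruskal's algorithm (sort edges by weight, add if no cycle):

Sorted edges by weight:
  (1,5) w=1
  (1,4) w=2
  (3,5) w=2
  (4,5) w=2
  (2,3) w=4
  (2,5) w=5
  (1,2) w=6
  (2,4) w=6
  (3,4) w=8

Add edge (1,5) w=1 -- no cycle. Running total: 1
Add edge (1,4) w=2 -- no cycle. Running total: 3
Add edge (3,5) w=2 -- no cycle. Running total: 5
Skip edge (4,5) w=2 -- would create cycle
Add edge (2,3) w=4 -- no cycle. Running total: 9

MST edges: (1,5,w=1), (1,4,w=2), (3,5,w=2), (2,3,w=4)
Total MST weight: 1 + 2 + 2 + 4 = 9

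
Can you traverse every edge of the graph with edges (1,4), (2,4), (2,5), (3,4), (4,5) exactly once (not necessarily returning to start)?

Step 1: Find the degree of each vertex:
  deg(1) = 1
  deg(2) = 2
  deg(3) = 1
  deg(4) = 4
  deg(5) = 2

Step 2: Count vertices with odd degree:
  Odd-degree vertices: 1, 3 (2 total)

Step 3: Apply Euler's theorem:
  - Eulerian circuit exists iff graph is connected and all vertices have even degree
  - Eulerian path exists iff graph is connected and has 0 or 2 odd-degree vertices

Graph is connected with exactly 2 odd-degree vertices (1, 3).
Eulerian path exists (starting and ending at the odd-degree vertices), but no Eulerian circuit.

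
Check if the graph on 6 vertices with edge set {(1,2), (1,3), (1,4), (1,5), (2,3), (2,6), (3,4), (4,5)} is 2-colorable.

Step 1: Attempt 2-coloring using BFS:
  Start at vertex 1, assign color 0
  Color vertex 2 with color 1 (neighbor of 1)
  Color vertex 3 with color 1 (neighbor of 1)
  Color vertex 4 with color 1 (neighbor of 1)
  Color vertex 5 with color 1 (neighbor of 1)

Step 2: Conflict found! Vertices 2 and 3 are adjacent but have the same color.
This means the graph contains an odd cycle.

The graph is NOT bipartite.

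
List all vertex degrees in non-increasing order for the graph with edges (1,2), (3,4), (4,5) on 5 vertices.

Step 1: Count edges incident to each vertex:
  deg(1) = 1 (neighbors: 2)
  deg(2) = 1 (neighbors: 1)
  deg(3) = 1 (neighbors: 4)
  deg(4) = 2 (neighbors: 3, 5)
  deg(5) = 1 (neighbors: 4)

Step 2: Sort degrees in non-increasing order:
  Degrees: [1, 1, 1, 2, 1] -> sorted: [2, 1, 1, 1, 1]

Degree sequence: [2, 1, 1, 1, 1]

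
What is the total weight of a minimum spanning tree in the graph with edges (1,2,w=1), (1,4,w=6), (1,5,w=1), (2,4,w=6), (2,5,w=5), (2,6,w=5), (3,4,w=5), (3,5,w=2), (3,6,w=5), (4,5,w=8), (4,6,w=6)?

Apply Kruskal's algorithm (sort edges by weight, add if no cycle):

Sorted edges by weight:
  (1,2) w=1
  (1,5) w=1
  (3,5) w=2
  (2,5) w=5
  (2,6) w=5
  (3,4) w=5
  (3,6) w=5
  (1,4) w=6
  (2,4) w=6
  (4,6) w=6
  (4,5) w=8

Add edge (1,2) w=1 -- no cycle. Running total: 1
Add edge (1,5) w=1 -- no cycle. Running total: 2
Add edge (3,5) w=2 -- no cycle. Running total: 4
Skip edge (2,5) w=5 -- would create cycle
Add edge (2,6) w=5 -- no cycle. Running total: 9
Add edge (3,4) w=5 -- no cycle. Running total: 14

MST edges: (1,2,w=1), (1,5,w=1), (3,5,w=2), (2,6,w=5), (3,4,w=5)
Total MST weight: 1 + 1 + 2 + 5 + 5 = 14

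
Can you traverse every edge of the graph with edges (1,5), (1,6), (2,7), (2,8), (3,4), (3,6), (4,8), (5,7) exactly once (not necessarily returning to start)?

Step 1: Find the degree of each vertex:
  deg(1) = 2
  deg(2) = 2
  deg(3) = 2
  deg(4) = 2
  deg(5) = 2
  deg(6) = 2
  deg(7) = 2
  deg(8) = 2

Step 2: Count vertices with odd degree:
  All vertices have even degree (0 odd-degree vertices)

Step 3: Apply Euler's theorem:
  - Eulerian circuit exists iff graph is connected and all vertices have even degree
  - Eulerian path exists iff graph is connected and has 0 or 2 odd-degree vertices

Graph is connected with 0 odd-degree vertices.
Both Eulerian circuit and Eulerian path exist.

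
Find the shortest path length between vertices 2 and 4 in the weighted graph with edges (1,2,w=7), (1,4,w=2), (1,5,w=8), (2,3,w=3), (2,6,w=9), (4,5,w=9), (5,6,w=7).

Step 1: Build adjacency list with weights:
  1: 2(w=7), 4(w=2), 5(w=8)
  2: 1(w=7), 3(w=3), 6(w=9)
  3: 2(w=3)
  4: 1(w=2), 5(w=9)
  5: 1(w=8), 4(w=9), 6(w=7)
  6: 2(w=9), 5(w=7)

Step 2: Apply Dijkstra's algorithm from vertex 2:
  Visit vertex 2 (distance=0)
    Update dist[1] = 7
    Update dist[3] = 3
    Update dist[6] = 9
  Visit vertex 3 (distance=3)
  Visit vertex 1 (distance=7)
    Update dist[4] = 9
    Update dist[5] = 15
  Visit vertex 4 (distance=9)

Step 3: Shortest path: 2 -> 1 -> 4
Total weight: 7 + 2 = 9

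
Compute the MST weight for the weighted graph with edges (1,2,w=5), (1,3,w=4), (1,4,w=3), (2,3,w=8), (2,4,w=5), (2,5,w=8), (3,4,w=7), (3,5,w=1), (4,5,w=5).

Apply Kruskal's algorithm (sort edges by weight, add if no cycle):

Sorted edges by weight:
  (3,5) w=1
  (1,4) w=3
  (1,3) w=4
  (1,2) w=5
  (2,4) w=5
  (4,5) w=5
  (3,4) w=7
  (2,5) w=8
  (2,3) w=8

Add edge (3,5) w=1 -- no cycle. Running total: 1
Add edge (1,4) w=3 -- no cycle. Running total: 4
Add edge (1,3) w=4 -- no cycle. Running total: 8
Add edge (1,2) w=5 -- no cycle. Running total: 13

MST edges: (3,5,w=1), (1,4,w=3), (1,3,w=4), (1,2,w=5)
Total MST weight: 1 + 3 + 4 + 5 = 13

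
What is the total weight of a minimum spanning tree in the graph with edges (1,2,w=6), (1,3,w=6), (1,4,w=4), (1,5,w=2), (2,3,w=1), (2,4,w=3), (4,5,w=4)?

Apply Kruskal's algorithm (sort edges by weight, add if no cycle):

Sorted edges by weight:
  (2,3) w=1
  (1,5) w=2
  (2,4) w=3
  (1,4) w=4
  (4,5) w=4
  (1,3) w=6
  (1,2) w=6

Add edge (2,3) w=1 -- no cycle. Running total: 1
Add edge (1,5) w=2 -- no cycle. Running total: 3
Add edge (2,4) w=3 -- no cycle. Running total: 6
Add edge (1,4) w=4 -- no cycle. Running total: 10

MST edges: (2,3,w=1), (1,5,w=2), (2,4,w=3), (1,4,w=4)
Total MST weight: 1 + 2 + 3 + 4 = 10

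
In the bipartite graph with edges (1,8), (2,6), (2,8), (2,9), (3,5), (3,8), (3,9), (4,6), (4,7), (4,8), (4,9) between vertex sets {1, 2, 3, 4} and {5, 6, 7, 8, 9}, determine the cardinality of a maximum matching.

Step 1: List the neighbors of each left vertex:
  1: 8
  2: 6, 8, 9
  3: 5, 8, 9
  4: 6, 7, 8, 9

Step 2: Greedily match left vertices, then look for augmenting paths:
  Match 1 -- 8
  Match 2 -- 6
  Match 3 -- 5
  Match 4 -- 7
  No augmenting path remains.

Step 3: Verify this is maximum:
  Matching size 4 = min(|L|, |R|) = min(4, 5), which is an upper bound, so this matching is maximum.

Maximum matching: {(1,8), (2,6), (3,5), (4,7)}
Size: 4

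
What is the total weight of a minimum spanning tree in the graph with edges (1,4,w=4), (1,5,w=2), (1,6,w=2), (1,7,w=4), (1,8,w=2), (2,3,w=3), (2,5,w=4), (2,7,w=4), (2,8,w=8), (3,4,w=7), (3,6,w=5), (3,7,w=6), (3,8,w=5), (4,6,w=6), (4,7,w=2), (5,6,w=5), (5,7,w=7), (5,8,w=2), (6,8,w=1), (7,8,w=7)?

Apply Kruskal's algorithm (sort edges by weight, add if no cycle):

Sorted edges by weight:
  (6,8) w=1
  (1,8) w=2
  (1,5) w=2
  (1,6) w=2
  (4,7) w=2
  (5,8) w=2
  (2,3) w=3
  (1,4) w=4
  (1,7) w=4
  (2,5) w=4
  (2,7) w=4
  (3,8) w=5
  (3,6) w=5
  (5,6) w=5
  (3,7) w=6
  (4,6) w=6
  (3,4) w=7
  (5,7) w=7
  (7,8) w=7
  (2,8) w=8

Add edge (6,8) w=1 -- no cycle. Running total: 1
Add edge (1,8) w=2 -- no cycle. Running total: 3
Add edge (1,5) w=2 -- no cycle. Running total: 5
Skip edge (1,6) w=2 -- would create cycle
Add edge (4,7) w=2 -- no cycle. Running total: 7
Skip edge (5,8) w=2 -- would create cycle
Add edge (2,3) w=3 -- no cycle. Running total: 10
Add edge (1,4) w=4 -- no cycle. Running total: 14
Skip edge (1,7) w=4 -- would create cycle
Add edge (2,5) w=4 -- no cycle. Running total: 18

MST edges: (6,8,w=1), (1,8,w=2), (1,5,w=2), (4,7,w=2), (2,3,w=3), (1,4,w=4), (2,5,w=4)
Total MST weight: 1 + 2 + 2 + 2 + 3 + 4 + 4 = 18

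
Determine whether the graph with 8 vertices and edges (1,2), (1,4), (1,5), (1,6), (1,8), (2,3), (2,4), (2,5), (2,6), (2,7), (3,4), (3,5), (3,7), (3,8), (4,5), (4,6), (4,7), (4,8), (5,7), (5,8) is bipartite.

Step 1: Attempt 2-coloring using BFS:
  Start at vertex 1, assign color 0
  Color vertex 2 with color 1 (neighbor of 1)
  Color vertex 4 with color 1 (neighbor of 1)
  Color vertex 5 with color 1 (neighbor of 1)
  Color vertex 6 with color 1 (neighbor of 1)
  Color vertex 8 with color 1 (neighbor of 1)
  Color vertex 3 with color 0 (neighbor of 2)

Step 2: Conflict found! Vertices 2 and 4 are adjacent but have the same color.
This means the graph contains an odd cycle.

The graph is NOT bipartite.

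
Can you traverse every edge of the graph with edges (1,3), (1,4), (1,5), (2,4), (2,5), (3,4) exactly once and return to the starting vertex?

Step 1: Find the degree of each vertex:
  deg(1) = 3
  deg(2) = 2
  deg(3) = 2
  deg(4) = 3
  deg(5) = 2

Step 2: Count vertices with odd degree:
  Odd-degree vertices: 1, 4 (2 total)

Step 3: Apply Euler's theorem:
  - Eulerian circuit exists iff graph is connected and all vertices have even degree
  - Eulerian path exists iff graph is connected and has 0 or 2 odd-degree vertices

Graph is connected with exactly 2 odd-degree vertices (1, 4).
Eulerian path exists (starting and ending at the odd-degree vertices), but no Eulerian circuit.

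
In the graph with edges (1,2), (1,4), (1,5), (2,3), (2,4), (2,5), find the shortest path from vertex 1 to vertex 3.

Step 1: Build adjacency list:
  1: 2, 4, 5
  2: 1, 3, 4, 5
  3: 2
  4: 1, 2
  5: 1, 2

Step 2: BFS from vertex 1 to find shortest path to 3:
  vertex 2 reached at distance 1
  vertex 4 reached at distance 1
  vertex 5 reached at distance 1
  vertex 3 reached at distance 2

Step 3: Shortest path: 1 -> 2 -> 3
Path length: 2 edges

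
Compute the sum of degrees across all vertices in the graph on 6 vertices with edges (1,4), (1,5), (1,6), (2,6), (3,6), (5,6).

Step 1: Count edges incident to each vertex:
  deg(1) = 3 (neighbors: 4, 5, 6)
  deg(2) = 1 (neighbors: 6)
  deg(3) = 1 (neighbors: 6)
  deg(4) = 1 (neighbors: 1)
  deg(5) = 2 (neighbors: 1, 6)
  deg(6) = 4 (neighbors: 1, 2, 3, 5)

Step 2: Sum all degrees:
  3 + 1 + 1 + 1 + 2 + 4 = 12

Verification: sum of degrees = 2 * |E| = 2 * 6 = 12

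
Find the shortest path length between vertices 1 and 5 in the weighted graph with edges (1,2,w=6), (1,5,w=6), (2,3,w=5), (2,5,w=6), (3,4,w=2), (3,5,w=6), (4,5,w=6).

Step 1: Build adjacency list with weights:
  1: 2(w=6), 5(w=6)
  2: 1(w=6), 3(w=5), 5(w=6)
  3: 2(w=5), 4(w=2), 5(w=6)
  4: 3(w=2), 5(w=6)
  5: 1(w=6), 2(w=6), 3(w=6), 4(w=6)

Step 2: Apply Dijkstra's algorithm from vertex 1:
  Visit vertex 1 (distance=0)
    Update dist[2] = 6
    Update dist[5] = 6
  Visit vertex 2 (distance=6)
    Update dist[3] = 11
  Visit vertex 5 (distance=6)
    Update dist[4] = 12

Step 3: Shortest path: 1 -> 5
Total weight: 6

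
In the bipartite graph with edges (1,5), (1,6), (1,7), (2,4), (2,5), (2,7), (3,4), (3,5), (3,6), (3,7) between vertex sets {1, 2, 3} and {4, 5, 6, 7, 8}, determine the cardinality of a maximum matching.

Step 1: List the neighbors of each left vertex:
  1: 5, 6, 7
  2: 4, 5, 7
  3: 4, 5, 6, 7

Step 2: Greedily match left vertices, then look for augmenting paths:
  Match 1 -- 5
  Match 2 -- 4
  Match 3 -- 6
  No augmenting path remains.

Step 3: Verify this is maximum:
  Matching size 3 = min(|L|, |R|) = min(3, 5), which is an upper bound, so this matching is maximum.

Maximum matching: {(1,5), (2,4), (3,6)}
Size: 3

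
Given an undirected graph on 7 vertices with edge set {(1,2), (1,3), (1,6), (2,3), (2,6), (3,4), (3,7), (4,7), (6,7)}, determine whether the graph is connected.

Step 1: Build adjacency list from edges:
  1: 2, 3, 6
  2: 1, 3, 6
  3: 1, 2, 4, 7
  4: 3, 7
  5: (none)
  6: 1, 2, 7
  7: 3, 4, 6

Step 2: Run BFS/DFS from vertex 1:
  Visited: {1, 2, 3, 6, 4, 7}
  Reached 6 of 7 vertices

Step 3: Only 6 of 7 vertices reached. Graph is disconnected.
Connected components: {1, 2, 3, 4, 6, 7}, {5}
Answer: No, the graph is not connected (2 components).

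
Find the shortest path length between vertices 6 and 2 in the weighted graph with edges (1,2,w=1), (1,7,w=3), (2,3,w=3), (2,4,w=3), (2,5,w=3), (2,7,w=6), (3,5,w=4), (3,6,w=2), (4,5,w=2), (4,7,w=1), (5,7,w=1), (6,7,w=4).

Step 1: Build adjacency list with weights:
  1: 2(w=1), 7(w=3)
  2: 1(w=1), 3(w=3), 4(w=3), 5(w=3), 7(w=6)
  3: 2(w=3), 5(w=4), 6(w=2)
  4: 2(w=3), 5(w=2), 7(w=1)
  5: 2(w=3), 3(w=4), 4(w=2), 7(w=1)
  6: 3(w=2), 7(w=4)
  7: 1(w=3), 2(w=6), 4(w=1), 5(w=1), 6(w=4)

Step 2: Apply Dijkstra's algorithm from vertex 6:
  Visit vertex 6 (distance=0)
    Update dist[3] = 2
    Update dist[7] = 4
  Visit vertex 3 (distance=2)
    Update dist[2] = 5
    Update dist[5] = 6
  Visit vertex 7 (distance=4)
    Update dist[1] = 7
    Update dist[4] = 5
    Update dist[5] = 5
  Visit vertex 2 (distance=5)
    Update dist[1] = 6

Step 3: Shortest path: 6 -> 3 -> 2
Total weight: 2 + 3 = 5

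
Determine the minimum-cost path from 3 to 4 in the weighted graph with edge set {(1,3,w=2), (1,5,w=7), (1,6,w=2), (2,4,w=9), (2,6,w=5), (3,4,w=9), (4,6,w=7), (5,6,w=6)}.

Step 1: Build adjacency list with weights:
  1: 3(w=2), 5(w=7), 6(w=2)
  2: 4(w=9), 6(w=5)
  3: 1(w=2), 4(w=9)
  4: 2(w=9), 3(w=9), 6(w=7)
  5: 1(w=7), 6(w=6)
  6: 1(w=2), 2(w=5), 4(w=7), 5(w=6)

Step 2: Apply Dijkstra's algorithm from vertex 3:
  Visit vertex 3 (distance=0)
    Update dist[1] = 2
    Update dist[4] = 9
  Visit vertex 1 (distance=2)
    Update dist[5] = 9
    Update dist[6] = 4
  Visit vertex 6 (distance=4)
    Update dist[2] = 9
  Visit vertex 2 (distance=9)
  Visit vertex 4 (distance=9)

Step 3: Shortest path: 3 -> 4
Total weight: 9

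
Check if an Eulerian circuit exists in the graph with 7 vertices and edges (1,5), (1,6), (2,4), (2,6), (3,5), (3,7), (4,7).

Step 1: Find the degree of each vertex:
  deg(1) = 2
  deg(2) = 2
  deg(3) = 2
  deg(4) = 2
  deg(5) = 2
  deg(6) = 2
  deg(7) = 2

Step 2: Count vertices with odd degree:
  All vertices have even degree (0 odd-degree vertices)

Step 3: Apply Euler's theorem:
  - Eulerian circuit exists iff graph is connected and all vertices have even degree
  - Eulerian path exists iff graph is connected and has 0 or 2 odd-degree vertices

Graph is connected with 0 odd-degree vertices.
Both Eulerian circuit and Eulerian path exist.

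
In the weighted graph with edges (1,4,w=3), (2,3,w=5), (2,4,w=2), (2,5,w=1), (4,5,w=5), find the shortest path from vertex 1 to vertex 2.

Step 1: Build adjacency list with weights:
  1: 4(w=3)
  2: 3(w=5), 4(w=2), 5(w=1)
  3: 2(w=5)
  4: 1(w=3), 2(w=2), 5(w=5)
  5: 2(w=1), 4(w=5)

Step 2: Apply Dijkstra's algorithm from vertex 1:
  Visit vertex 1 (distance=0)
    Update dist[4] = 3
  Visit vertex 4 (distance=3)
    Update dist[2] = 5
    Update dist[5] = 8
  Visit vertex 2 (distance=5)
    Update dist[3] = 10
    Update dist[5] = 6

Step 3: Shortest path: 1 -> 4 -> 2
Total weight: 3 + 2 = 5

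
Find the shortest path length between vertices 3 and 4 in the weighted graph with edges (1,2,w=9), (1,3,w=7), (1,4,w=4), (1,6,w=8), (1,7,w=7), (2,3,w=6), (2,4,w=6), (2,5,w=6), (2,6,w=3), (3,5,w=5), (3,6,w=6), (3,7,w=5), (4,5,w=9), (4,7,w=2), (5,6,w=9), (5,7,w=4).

Step 1: Build adjacency list with weights:
  1: 2(w=9), 3(w=7), 4(w=4), 6(w=8), 7(w=7)
  2: 1(w=9), 3(w=6), 4(w=6), 5(w=6), 6(w=3)
  3: 1(w=7), 2(w=6), 5(w=5), 6(w=6), 7(w=5)
  4: 1(w=4), 2(w=6), 5(w=9), 7(w=2)
  5: 2(w=6), 3(w=5), 4(w=9), 6(w=9), 7(w=4)
  6: 1(w=8), 2(w=3), 3(w=6), 5(w=9)
  7: 1(w=7), 3(w=5), 4(w=2), 5(w=4)

Step 2: Apply Dijkstra's algorithm from vertex 3:
  Visit vertex 3 (distance=0)
    Update dist[1] = 7
    Update dist[2] = 6
    Update dist[5] = 5
    Update dist[6] = 6
    Update dist[7] = 5
  Visit vertex 5 (distance=5)
    Update dist[4] = 14
  Visit vertex 7 (distance=5)
    Update dist[4] = 7
  Visit vertex 2 (distance=6)
  Visit vertex 6 (distance=6)
  Visit vertex 1 (distance=7)
  Visit vertex 4 (distance=7)

Step 3: Shortest path: 3 -> 7 -> 4
Total weight: 5 + 2 = 7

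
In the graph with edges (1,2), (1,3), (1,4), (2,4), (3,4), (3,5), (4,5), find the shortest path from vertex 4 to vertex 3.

Step 1: Build adjacency list:
  1: 2, 3, 4
  2: 1, 4
  3: 1, 4, 5
  4: 1, 2, 3, 5
  5: 3, 4

Step 2: BFS from vertex 4 to find shortest path to 3:
  vertex 1 reached at distance 1
  vertex 2 reached at distance 1
  vertex 3 reached at distance 1

Step 3: Shortest path: 4 -> 3
Path length: 1 edge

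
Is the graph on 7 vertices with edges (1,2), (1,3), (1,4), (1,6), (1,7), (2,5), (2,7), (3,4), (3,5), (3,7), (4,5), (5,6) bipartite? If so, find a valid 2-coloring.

Step 1: Attempt 2-coloring using BFS:
  Start at vertex 1, assign color 0
  Color vertex 2 with color 1 (neighbor of 1)
  Color vertex 3 with color 1 (neighbor of 1)
  Color vertex 4 with color 1 (neighbor of 1)
  Color vertex 6 with color 1 (neighbor of 1)
  Color vertex 7 with color 1 (neighbor of 1)
  Color vertex 5 with color 0 (neighbor of 2)

Step 2: Conflict found! Vertices 2 and 7 are adjacent but have the same color.
This means the graph contains an odd cycle.

The graph is NOT bipartite.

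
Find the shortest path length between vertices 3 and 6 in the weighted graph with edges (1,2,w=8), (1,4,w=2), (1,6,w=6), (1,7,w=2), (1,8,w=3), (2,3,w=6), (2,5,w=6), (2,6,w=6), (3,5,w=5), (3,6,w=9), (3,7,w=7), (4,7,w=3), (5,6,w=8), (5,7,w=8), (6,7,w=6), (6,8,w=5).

Step 1: Build adjacency list with weights:
  1: 2(w=8), 4(w=2), 6(w=6), 7(w=2), 8(w=3)
  2: 1(w=8), 3(w=6), 5(w=6), 6(w=6)
  3: 2(w=6), 5(w=5), 6(w=9), 7(w=7)
  4: 1(w=2), 7(w=3)
  5: 2(w=6), 3(w=5), 6(w=8), 7(w=8)
  6: 1(w=6), 2(w=6), 3(w=9), 5(w=8), 7(w=6), 8(w=5)
  7: 1(w=2), 3(w=7), 4(w=3), 5(w=8), 6(w=6)
  8: 1(w=3), 6(w=5)

Step 2: Apply Dijkstra's algorithm from vertex 3:
  Visit vertex 3 (distance=0)
    Update dist[2] = 6
    Update dist[5] = 5
    Update dist[6] = 9
    Update dist[7] = 7
  Visit vertex 5 (distance=5)
  Visit vertex 2 (distance=6)
    Update dist[1] = 14
  Visit vertex 7 (distance=7)
    Update dist[1] = 9
    Update dist[4] = 10
  Visit vertex 1 (distance=9)
    Update dist[8] = 12
  Visit vertex 6 (distance=9)

Step 3: Shortest path: 3 -> 6
Total weight: 9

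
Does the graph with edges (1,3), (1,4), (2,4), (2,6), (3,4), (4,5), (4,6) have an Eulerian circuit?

Step 1: Find the degree of each vertex:
  deg(1) = 2
  deg(2) = 2
  deg(3) = 2
  deg(4) = 5
  deg(5) = 1
  deg(6) = 2

Step 2: Count vertices with odd degree:
  Odd-degree vertices: 4, 5 (2 total)

Step 3: Apply Euler's theorem:
  - Eulerian circuit exists iff graph is connected and all vertices have even degree
  - Eulerian path exists iff graph is connected and has 0 or 2 odd-degree vertices

Graph is connected with exactly 2 odd-degree vertices (4, 5).
Eulerian path exists (starting and ending at the odd-degree vertices), but no Eulerian circuit.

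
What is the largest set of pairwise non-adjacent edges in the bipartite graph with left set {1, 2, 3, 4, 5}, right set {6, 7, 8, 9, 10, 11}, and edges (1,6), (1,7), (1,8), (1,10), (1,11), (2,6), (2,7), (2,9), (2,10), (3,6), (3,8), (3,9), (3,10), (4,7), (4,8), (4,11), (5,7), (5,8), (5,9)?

Step 1: List the neighbors of each left vertex:
  1: 6, 7, 8, 10, 11
  2: 6, 7, 9, 10
  3: 6, 8, 9, 10
  4: 7, 8, 11
  5: 7, 8, 9

Step 2: Greedily match left vertices, then look for augmenting paths:
  Match 1 -- 6
  Match 2 -- 7
  Match 3 -- 8
  Match 4 -- 11
  Match 5 -- 9
  No augmenting path remains.

Step 3: Verify this is maximum:
  Matching size 5 = min(|L|, |R|) = min(5, 6), which is an upper bound, so this matching is maximum.

Maximum matching: {(1,6), (2,7), (3,8), (4,11), (5,9)}
Size: 5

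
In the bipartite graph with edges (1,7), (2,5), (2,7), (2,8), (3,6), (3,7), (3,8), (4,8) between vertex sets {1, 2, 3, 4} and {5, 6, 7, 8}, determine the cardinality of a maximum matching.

Step 1: List the neighbors of each left vertex:
  1: 7
  2: 5, 7, 8
  3: 6, 7, 8
  4: 8

Step 2: Greedily match left vertices, then look for augmenting paths:
  Match 1 -- 7
  Match 2 -- 5
  Match 3 -- 6
  Match 4 -- 8
  No augmenting path remains.

Step 3: Verify this is maximum:
  Matching size 4 = min(|L|, |R|) = min(4, 4), which is an upper bound, so this matching is maximum.

Maximum matching: {(1,7), (2,5), (3,6), (4,8)}
Size: 4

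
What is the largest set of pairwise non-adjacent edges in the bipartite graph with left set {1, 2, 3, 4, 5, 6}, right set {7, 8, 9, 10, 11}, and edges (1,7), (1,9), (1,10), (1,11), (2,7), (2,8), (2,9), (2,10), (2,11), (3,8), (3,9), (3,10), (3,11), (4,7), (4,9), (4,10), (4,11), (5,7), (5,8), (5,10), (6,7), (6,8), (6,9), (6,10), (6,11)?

Step 1: List the neighbors of each left vertex:
  1: 7, 9, 10, 11
  2: 7, 8, 9, 10, 11
  3: 8, 9, 10, 11
  4: 7, 9, 10, 11
  5: 7, 8, 10
  6: 7, 8, 9, 10, 11

Step 2: Greedily match left vertices, then look for augmenting paths:
  Match 1 -- 7
  Match 2 -- 8
  Match 3 -- 9
  Match 4 -- 10
  Match 6 -- 11
  No augmenting path remains.

Step 3: Verify this is maximum:
  Matching size 5 = min(|L|, |R|) = min(6, 5), which is an upper bound, so this matching is maximum.

Maximum matching: {(1,7), (2,8), (3,9), (4,10), (6,11)}
Size: 5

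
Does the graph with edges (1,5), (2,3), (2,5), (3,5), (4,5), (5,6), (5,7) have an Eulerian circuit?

Step 1: Find the degree of each vertex:
  deg(1) = 1
  deg(2) = 2
  deg(3) = 2
  deg(4) = 1
  deg(5) = 6
  deg(6) = 1
  deg(7) = 1

Step 2: Count vertices with odd degree:
  Odd-degree vertices: 1, 4, 6, 7 (4 total)

Step 3: Apply Euler's theorem:
  - Eulerian circuit exists iff graph is connected and all vertices have even degree
  - Eulerian path exists iff graph is connected and has 0 or 2 odd-degree vertices

Graph has 4 odd-degree vertices (need 0 or 2).
Neither Eulerian path nor Eulerian circuit exists.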